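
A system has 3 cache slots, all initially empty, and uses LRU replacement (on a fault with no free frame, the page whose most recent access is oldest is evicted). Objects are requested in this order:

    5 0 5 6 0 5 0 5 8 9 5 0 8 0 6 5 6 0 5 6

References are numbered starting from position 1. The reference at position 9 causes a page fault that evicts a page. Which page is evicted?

pos 1: 5: fault, frames [5]
pos 2: 0: fault, frames [5, 0]
pos 3: 5: hit
pos 4: 6: fault, frames [0, 5, 6]
pos 5: 0: hit
pos 6: 5: hit
pos 7: 0: hit
pos 8: 5: hit
pos 9: 8: fault, evict 6, frames [0, 5, 8]
At position 9, page 6 is evicted.

6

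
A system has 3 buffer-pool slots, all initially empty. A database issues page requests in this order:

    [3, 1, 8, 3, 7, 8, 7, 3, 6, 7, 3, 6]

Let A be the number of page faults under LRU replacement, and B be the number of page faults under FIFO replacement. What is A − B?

Under LRU: F F F . F . . . F . . . → 5 faults.
Under FIFO: F F F . F . . F F . . . → 6 faults.
A − B = 5 − 6 = -1.

-1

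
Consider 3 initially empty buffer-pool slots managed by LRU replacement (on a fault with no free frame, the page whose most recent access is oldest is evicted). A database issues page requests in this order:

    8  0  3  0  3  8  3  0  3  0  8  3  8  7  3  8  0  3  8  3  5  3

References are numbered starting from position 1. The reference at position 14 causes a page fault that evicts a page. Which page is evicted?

0

pos 1: 8 → miss, frames [8]
pos 2: 0 → miss, frames [8, 0]
pos 3: 3 → miss, frames [8, 0, 3]
pos 4: 0 → hit
pos 5: 3 → hit
pos 6: 8 → hit
pos 7: 3 → hit
pos 8: 0 → hit
pos 9: 3 → hit
pos 10: 0 → hit
pos 11: 8 → hit
pos 12: 3 → hit
pos 13: 8 → hit
pos 14: 7 → miss, evict 0, frames [3, 8, 7]
At position 14, page 0 is evicted.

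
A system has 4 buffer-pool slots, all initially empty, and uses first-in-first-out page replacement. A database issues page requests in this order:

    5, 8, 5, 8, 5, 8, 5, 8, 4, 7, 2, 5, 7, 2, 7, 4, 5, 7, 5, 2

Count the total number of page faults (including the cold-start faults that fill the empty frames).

6

5 -> miss, frames (5)
8 -> miss, frames (5 8)
5 -> hit
8 -> hit
5 -> hit
8 -> hit
5 -> hit
8 -> hit
4 -> miss, frames (5 8 4)
7 -> miss, frames (5 8 4 7)
2 -> miss, evict 5, frames (8 4 7 2)
5 -> miss, evict 8, frames (4 7 2 5)
7 -> hit
2 -> hit
7 -> hit
4 -> hit
5 -> hit
7 -> hit
5 -> hit
2 -> hit
Page faults: 6.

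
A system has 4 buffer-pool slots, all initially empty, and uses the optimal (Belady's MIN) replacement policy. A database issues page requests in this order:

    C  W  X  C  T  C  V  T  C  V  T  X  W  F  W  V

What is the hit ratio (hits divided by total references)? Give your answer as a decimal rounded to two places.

C: miss, frames [C]
W: miss, frames [C, W]
X: miss, frames [C, W, X]
C: hit
T: miss, frames [C, W, X, T]
C: hit
V: miss, evict W, frames [C, X, T, V]
T: hit
C: hit
V: hit
T: hit
X: hit
W: miss, evict T, frames [C, X, V, W]
F: miss, evict X, frames [C, V, W, F]
W: hit
V: hit
Hits: 9 of 16 references → 9/16 = 0.5625.

0.56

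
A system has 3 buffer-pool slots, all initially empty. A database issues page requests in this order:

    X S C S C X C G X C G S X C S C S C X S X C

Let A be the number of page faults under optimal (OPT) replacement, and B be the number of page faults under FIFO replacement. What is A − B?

-2

Under OPT: F F F . . . . F . . . F . . . . . . . . . . → 5 faults.
Under FIFO: F F F . . . . F F . . F . F . . . . . . . . → 7 faults.
A − B = 5 − 7 = -2.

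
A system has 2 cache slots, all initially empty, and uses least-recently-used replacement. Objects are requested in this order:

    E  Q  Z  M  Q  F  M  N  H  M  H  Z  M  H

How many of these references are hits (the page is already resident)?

E -> miss, frames {E}
Q -> miss, frames {E,Q}
Z -> miss, evict E, frames {Q,Z}
M -> miss, evict Q, frames {Z,M}
Q -> miss, evict Z, frames {M,Q}
F -> miss, evict M, frames {Q,F}
M -> miss, evict Q, frames {F,M}
N -> miss, evict F, frames {M,N}
H -> miss, evict M, frames {N,H}
M -> miss, evict N, frames {H,M}
H -> hit
Z -> miss, evict M, frames {H,Z}
M -> miss, evict H, frames {Z,M}
H -> miss, evict Z, frames {M,H}
Hits: 1.

1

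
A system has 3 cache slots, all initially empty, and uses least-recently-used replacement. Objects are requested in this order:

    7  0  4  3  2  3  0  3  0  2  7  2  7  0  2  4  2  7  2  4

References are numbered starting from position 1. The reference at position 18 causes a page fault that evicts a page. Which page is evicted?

0

pos 1: 7 → miss, frames [7]
pos 2: 0 → miss, frames [7, 0]
pos 3: 4 → miss, frames [7, 0, 4]
pos 4: 3 → miss, evict 7, frames [0, 4, 3]
pos 5: 2 → miss, evict 0, frames [4, 3, 2]
pos 6: 3 → hit
pos 7: 0 → miss, evict 4, frames [2, 3, 0]
pos 8: 3 → hit
pos 9: 0 → hit
pos 10: 2 → hit
pos 11: 7 → miss, evict 3, frames [0, 2, 7]
pos 12: 2 → hit
pos 13: 7 → hit
pos 14: 0 → hit
pos 15: 2 → hit
pos 16: 4 → miss, evict 7, frames [0, 2, 4]
pos 17: 2 → hit
pos 18: 7 → miss, evict 0, frames [4, 2, 7]
At position 18, page 0 is evicted.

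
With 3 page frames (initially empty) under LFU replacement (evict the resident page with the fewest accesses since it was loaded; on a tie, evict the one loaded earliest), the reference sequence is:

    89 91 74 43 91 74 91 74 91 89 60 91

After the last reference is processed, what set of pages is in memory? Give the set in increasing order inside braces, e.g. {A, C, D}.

89 → miss, frames (89)
91 → miss, frames (89 91)
74 → miss, frames (89 91 74)
43 → miss, evict 89, frames (91 74 43)
91 → hit
74 → hit
91 → hit
74 → hit
91 → hit
89 → miss, evict 43, frames (91 74 89)
60 → miss, evict 89, frames (91 74 60)
91 → hit

{60, 74, 91}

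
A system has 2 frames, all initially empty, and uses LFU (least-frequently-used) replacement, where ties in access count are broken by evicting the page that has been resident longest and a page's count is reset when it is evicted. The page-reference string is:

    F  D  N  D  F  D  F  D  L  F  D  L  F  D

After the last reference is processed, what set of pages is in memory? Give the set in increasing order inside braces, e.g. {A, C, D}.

F: fault, frames {F}
D: fault, frames {F,D}
N: fault, evict F, frames {D,N}
D: hit
F: fault, evict N, frames {D,F}
D: hit
F: hit
D: hit
L: fault, evict F, frames {D,L}
F: fault, evict L, frames {D,F}
D: hit
L: fault, evict F, frames {D,L}
F: fault, evict L, frames {D,F}
D: hit

{D, F}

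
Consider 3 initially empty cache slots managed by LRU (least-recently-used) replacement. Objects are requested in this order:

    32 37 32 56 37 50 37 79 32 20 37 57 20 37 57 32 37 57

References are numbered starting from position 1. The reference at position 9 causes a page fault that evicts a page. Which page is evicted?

pos 1: 32 → fault, frames {32}
pos 2: 37 → fault, frames {32,37}
pos 3: 32 → hit
pos 4: 56 → fault, frames {37,32,56}
pos 5: 37 → hit
pos 6: 50 → fault, evict 32, frames {56,37,50}
pos 7: 37 → hit
pos 8: 79 → fault, evict 56, frames {50,37,79}
pos 9: 32 → fault, evict 50, frames {37,79,32}
At position 9, page 50 is evicted.

50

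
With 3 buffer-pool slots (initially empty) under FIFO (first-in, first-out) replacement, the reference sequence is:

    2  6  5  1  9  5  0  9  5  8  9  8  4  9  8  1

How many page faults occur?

2 → miss, frames (2)
6 → miss, frames (2 6)
5 → miss, frames (2 6 5)
1 → miss, evict 2, frames (6 5 1)
9 → miss, evict 6, frames (5 1 9)
5 → hit
0 → miss, evict 5, frames (1 9 0)
9 → hit
5 → miss, evict 1, frames (9 0 5)
8 → miss, evict 9, frames (0 5 8)
9 → miss, evict 0, frames (5 8 9)
8 → hit
4 → miss, evict 5, frames (8 9 4)
9 → hit
8 → hit
1 → miss, evict 8, frames (9 4 1)
Page faults: 11.

11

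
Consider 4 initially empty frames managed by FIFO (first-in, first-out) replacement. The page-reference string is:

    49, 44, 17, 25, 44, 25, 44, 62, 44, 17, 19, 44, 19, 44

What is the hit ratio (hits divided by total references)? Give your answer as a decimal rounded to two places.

0.50

49 -> fault, frames (49)
44 -> fault, frames (49 44)
17 -> fault, frames (49 44 17)
25 -> fault, frames (49 44 17 25)
44 -> hit
25 -> hit
44 -> hit
62 -> fault, evict 49, frames (44 17 25 62)
44 -> hit
17 -> hit
19 -> fault, evict 44, frames (17 25 62 19)
44 -> fault, evict 17, frames (25 62 19 44)
19 -> hit
44 -> hit
Hits: 7 of 14 references → 7/14 = 0.5000.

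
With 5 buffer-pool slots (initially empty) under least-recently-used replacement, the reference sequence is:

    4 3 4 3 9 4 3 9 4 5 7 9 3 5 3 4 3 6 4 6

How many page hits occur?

14

4: fault, frames (4)
3: fault, frames (4 3)
4: hit
3: hit
9: fault, frames (4 3 9)
4: hit
3: hit
9: hit
4: hit
5: fault, frames (3 9 4 5)
7: fault, frames (3 9 4 5 7)
9: hit
3: hit
5: hit
3: hit
4: hit
3: hit
6: fault, evict 7, frames (9 5 4 3 6)
4: hit
6: hit
Hits: 14.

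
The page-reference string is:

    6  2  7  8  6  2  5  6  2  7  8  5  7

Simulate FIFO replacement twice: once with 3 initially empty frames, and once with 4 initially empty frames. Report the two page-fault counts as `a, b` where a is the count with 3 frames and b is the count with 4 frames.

3 frames: F F F F F F F . . F F . . → 9 faults.
4 frames: F F F F . . F F F F F F . → 10 faults.
10 > 9: adding a frame increased faults — Belady's anomaly.

9, 10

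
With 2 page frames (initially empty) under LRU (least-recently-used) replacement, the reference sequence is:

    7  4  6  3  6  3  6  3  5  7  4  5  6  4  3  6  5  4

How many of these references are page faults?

7 → miss, frames [7]
4 → miss, frames [7, 4]
6 → miss, evict 7, frames [4, 6]
3 → miss, evict 4, frames [6, 3]
6 → hit
3 → hit
6 → hit
3 → hit
5 → miss, evict 6, frames [3, 5]
7 → miss, evict 3, frames [5, 7]
4 → miss, evict 5, frames [7, 4]
5 → miss, evict 7, frames [4, 5]
6 → miss, evict 4, frames [5, 6]
4 → miss, evict 5, frames [6, 4]
3 → miss, evict 6, frames [4, 3]
6 → miss, evict 4, frames [3, 6]
5 → miss, evict 3, frames [6, 5]
4 → miss, evict 6, frames [5, 4]
Page faults: 14.

14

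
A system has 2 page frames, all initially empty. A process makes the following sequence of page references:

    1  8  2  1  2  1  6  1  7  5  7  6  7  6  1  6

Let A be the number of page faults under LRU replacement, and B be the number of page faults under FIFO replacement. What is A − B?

-2

Under LRU: F F F F . . F . F F . F . . F . → 9 faults.
Under FIFO: F F F F . . F . F F . F F . F F → 11 faults.
A − B = 9 − 11 = -2.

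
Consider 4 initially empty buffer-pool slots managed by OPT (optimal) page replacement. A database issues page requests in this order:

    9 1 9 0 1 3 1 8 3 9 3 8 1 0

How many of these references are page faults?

9 → miss, frames [9]
1 → miss, frames [9, 1]
9 → hit
0 → miss, frames [9, 1, 0]
1 → hit
3 → miss, frames [9, 1, 0, 3]
1 → hit
8 → miss, evict 0, frames [9, 1, 3, 8]
3 → hit
9 → hit
3 → hit
8 → hit
1 → hit
0 → miss, evict 8, frames [9, 1, 3, 0]
Page faults: 6.

6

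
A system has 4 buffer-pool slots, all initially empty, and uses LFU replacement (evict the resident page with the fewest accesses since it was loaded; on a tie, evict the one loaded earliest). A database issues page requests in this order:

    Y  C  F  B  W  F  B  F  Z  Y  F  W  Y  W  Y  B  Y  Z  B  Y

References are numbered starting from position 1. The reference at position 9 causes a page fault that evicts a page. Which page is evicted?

C

pos 1: Y → miss, frames (Y)
pos 2: C → miss, frames (Y C)
pos 3: F → miss, frames (Y C F)
pos 4: B → miss, frames (Y C F B)
pos 5: W → miss, evict Y, frames (C F B W)
pos 6: F → hit
pos 7: B → hit
pos 8: F → hit
pos 9: Z → miss, evict C, frames (F B W Z)
At position 9, page C is evicted.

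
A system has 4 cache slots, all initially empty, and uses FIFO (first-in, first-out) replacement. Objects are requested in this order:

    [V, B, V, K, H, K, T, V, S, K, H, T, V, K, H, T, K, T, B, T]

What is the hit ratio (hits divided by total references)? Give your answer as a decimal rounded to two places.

V -> fault, frames {V}
B -> fault, frames {V,B}
V -> hit
K -> fault, frames {V,B,K}
H -> fault, frames {V,B,K,H}
K -> hit
T -> fault, evict V, frames {B,K,H,T}
V -> fault, evict B, frames {K,H,T,V}
S -> fault, evict K, frames {H,T,V,S}
K -> fault, evict H, frames {T,V,S,K}
H -> fault, evict T, frames {V,S,K,H}
T -> fault, evict V, frames {S,K,H,T}
V -> fault, evict S, frames {K,H,T,V}
K -> hit
H -> hit
T -> hit
K -> hit
T -> hit
B -> fault, evict K, frames {H,T,V,B}
T -> hit
Hits: 8 of 20 references → 8/20 = 0.4000.

0.40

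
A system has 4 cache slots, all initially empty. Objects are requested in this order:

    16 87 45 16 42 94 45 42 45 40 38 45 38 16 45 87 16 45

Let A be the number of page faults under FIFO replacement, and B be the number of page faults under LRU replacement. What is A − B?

Under FIFO: F F F . F F . . . F F F . F . F . . → 10 faults.
Under LRU: F F F . F F . . . F F . . F . F . . → 9 faults.
A − B = 10 − 9 = 1.

1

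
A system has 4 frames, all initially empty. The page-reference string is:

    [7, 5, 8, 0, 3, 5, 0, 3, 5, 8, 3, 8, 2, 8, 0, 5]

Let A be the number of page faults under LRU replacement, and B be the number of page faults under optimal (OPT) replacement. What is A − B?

Under LRU: F F F F F . . . . . . . F . F F → 8 faults.
Under OPT: F F F F F . . . . . . . F . . . → 6 faults.
A − B = 8 − 6 = 2.

2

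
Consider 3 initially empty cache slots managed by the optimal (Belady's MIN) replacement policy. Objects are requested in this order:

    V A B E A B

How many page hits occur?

2

V → fault, frames (V)
A → fault, frames (V A)
B → fault, frames (V A B)
E → fault, evict V, frames (A B E)
A → hit
B → hit
Hits: 2.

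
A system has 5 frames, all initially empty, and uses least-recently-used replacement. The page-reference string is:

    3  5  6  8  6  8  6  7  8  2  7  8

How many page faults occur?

3 → fault, frames {3}
5 → fault, frames {3,5}
6 → fault, frames {3,5,6}
8 → fault, frames {3,5,6,8}
6 → hit
8 → hit
6 → hit
7 → fault, frames {3,5,8,6,7}
8 → hit
2 → fault, evict 3, frames {5,6,7,8,2}
7 → hit
8 → hit
Page faults: 6.

6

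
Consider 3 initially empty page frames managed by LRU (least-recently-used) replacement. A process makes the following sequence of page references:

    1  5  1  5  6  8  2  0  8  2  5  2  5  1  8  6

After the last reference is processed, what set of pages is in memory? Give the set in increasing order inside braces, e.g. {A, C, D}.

{1, 6, 8}

1 → fault, frames {1}
5 → fault, frames {1,5}
1 → hit
5 → hit
6 → fault, frames {1,5,6}
8 → fault, evict 1, frames {5,6,8}
2 → fault, evict 5, frames {6,8,2}
0 → fault, evict 6, frames {8,2,0}
8 → hit
2 → hit
5 → fault, evict 0, frames {8,2,5}
2 → hit
5 → hit
1 → fault, evict 8, frames {2,5,1}
8 → fault, evict 2, frames {5,1,8}
6 → fault, evict 5, frames {1,8,6}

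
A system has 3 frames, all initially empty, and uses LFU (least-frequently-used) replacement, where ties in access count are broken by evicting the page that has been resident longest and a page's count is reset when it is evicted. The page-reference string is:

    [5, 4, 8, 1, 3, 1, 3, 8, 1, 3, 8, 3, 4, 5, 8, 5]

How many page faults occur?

9

5 -> fault, frames {5}
4 -> fault, frames {5,4}
8 -> fault, frames {5,4,8}
1 -> fault, evict 5, frames {4,8,1}
3 -> fault, evict 4, frames {8,1,3}
1 -> hit
3 -> hit
8 -> hit
1 -> hit
3 -> hit
8 -> hit
3 -> hit
4 -> fault, evict 8, frames {1,3,4}
5 -> fault, evict 4, frames {1,3,5}
8 -> fault, evict 5, frames {1,3,8}
5 -> fault, evict 8, frames {1,3,5}
Page faults: 9.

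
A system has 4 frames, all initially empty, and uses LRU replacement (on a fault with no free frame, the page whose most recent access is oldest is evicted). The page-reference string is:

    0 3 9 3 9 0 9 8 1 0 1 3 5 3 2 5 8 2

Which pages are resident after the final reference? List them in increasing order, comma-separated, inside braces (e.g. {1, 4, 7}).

{2, 3, 5, 8}

0 → miss, frames (0)
3 → miss, frames (0 3)
9 → miss, frames (0 3 9)
3 → hit
9 → hit
0 → hit
9 → hit
8 → miss, frames (3 0 9 8)
1 → miss, evict 3, frames (0 9 8 1)
0 → hit
1 → hit
3 → miss, evict 9, frames (8 0 1 3)
5 → miss, evict 8, frames (0 1 3 5)
3 → hit
2 → miss, evict 0, frames (1 5 3 2)
5 → hit
8 → miss, evict 1, frames (3 2 5 8)
2 → hit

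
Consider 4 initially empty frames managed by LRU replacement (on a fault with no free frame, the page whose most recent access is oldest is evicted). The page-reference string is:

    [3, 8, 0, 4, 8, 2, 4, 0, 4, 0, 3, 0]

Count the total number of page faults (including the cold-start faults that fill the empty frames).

6

3 -> miss, frames [3]
8 -> miss, frames [3, 8]
0 -> miss, frames [3, 8, 0]
4 -> miss, frames [3, 8, 0, 4]
8 -> hit
2 -> miss, evict 3, frames [0, 4, 8, 2]
4 -> hit
0 -> hit
4 -> hit
0 -> hit
3 -> miss, evict 8, frames [2, 4, 0, 3]
0 -> hit
Page faults: 6.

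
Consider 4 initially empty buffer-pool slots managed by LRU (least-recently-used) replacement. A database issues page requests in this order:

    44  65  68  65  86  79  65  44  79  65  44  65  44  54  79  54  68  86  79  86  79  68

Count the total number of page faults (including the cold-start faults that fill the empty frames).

44: miss, frames (44)
65: miss, frames (44 65)
68: miss, frames (44 65 68)
65: hit
86: miss, frames (44 68 65 86)
79: miss, evict 44, frames (68 65 86 79)
65: hit
44: miss, evict 68, frames (86 79 65 44)
79: hit
65: hit
44: hit
65: hit
44: hit
54: miss, evict 86, frames (79 65 44 54)
79: hit
54: hit
68: miss, evict 65, frames (44 79 54 68)
86: miss, evict 44, frames (79 54 68 86)
79: hit
86: hit
79: hit
68: hit
Page faults: 9.

9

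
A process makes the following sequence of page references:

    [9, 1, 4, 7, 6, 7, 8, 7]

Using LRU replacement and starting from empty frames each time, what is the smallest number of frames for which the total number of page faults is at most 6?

2

f=1: 8 faults
f=2: 6 faults
f=3: 6 faults
f=4: 6 faults
f=5: 6 faults
f=6: 6 faults
Smallest f with faults ≤ 6 is 2.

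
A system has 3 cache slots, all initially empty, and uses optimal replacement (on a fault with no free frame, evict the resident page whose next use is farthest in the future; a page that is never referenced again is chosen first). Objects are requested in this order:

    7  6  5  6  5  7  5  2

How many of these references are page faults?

4

7 -> fault, frames (7)
6 -> fault, frames (7 6)
5 -> fault, frames (7 6 5)
6 -> hit
5 -> hit
7 -> hit
5 -> hit
2 -> fault, evict 5, frames (7 6 2)
Page faults: 4.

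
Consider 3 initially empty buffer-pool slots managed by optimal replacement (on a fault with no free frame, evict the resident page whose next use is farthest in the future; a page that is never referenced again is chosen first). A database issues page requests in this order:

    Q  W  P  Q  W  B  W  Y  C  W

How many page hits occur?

Q → fault, frames [Q]
W → fault, frames [Q, W]
P → fault, frames [Q, W, P]
Q → hit
W → hit
B → fault, evict P, frames [Q, W, B]
W → hit
Y → fault, evict B, frames [Q, W, Y]
C → fault, evict Y, frames [Q, W, C]
W → hit
Hits: 4.

4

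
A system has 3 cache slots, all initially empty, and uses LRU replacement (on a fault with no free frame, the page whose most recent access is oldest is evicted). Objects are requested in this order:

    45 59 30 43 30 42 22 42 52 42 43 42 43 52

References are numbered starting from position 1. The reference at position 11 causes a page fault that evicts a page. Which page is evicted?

pos 1: 45: fault, frames (45)
pos 2: 59: fault, frames (45 59)
pos 3: 30: fault, frames (45 59 30)
pos 4: 43: fault, evict 45, frames (59 30 43)
pos 5: 30: hit
pos 6: 42: fault, evict 59, frames (43 30 42)
pos 7: 22: fault, evict 43, frames (30 42 22)
pos 8: 42: hit
pos 9: 52: fault, evict 30, frames (22 42 52)
pos 10: 42: hit
pos 11: 43: fault, evict 22, frames (52 42 43)
At position 11, page 22 is evicted.

22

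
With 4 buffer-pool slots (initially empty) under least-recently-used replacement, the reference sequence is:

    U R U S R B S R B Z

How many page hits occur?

U → fault, frames (U)
R → fault, frames (U R)
U → hit
S → fault, frames (R U S)
R → hit
B → fault, frames (U S R B)
S → hit
R → hit
B → hit
Z → fault, evict U, frames (S R B Z)
Hits: 5.

5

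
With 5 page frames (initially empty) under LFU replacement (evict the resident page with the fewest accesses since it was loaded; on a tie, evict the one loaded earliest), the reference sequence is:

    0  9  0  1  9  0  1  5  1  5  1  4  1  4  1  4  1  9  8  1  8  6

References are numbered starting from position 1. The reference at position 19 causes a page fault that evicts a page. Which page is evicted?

pos 1: 0 → fault, frames [0]
pos 2: 9 → fault, frames [0, 9]
pos 3: 0 → hit
pos 4: 1 → fault, frames [0, 9, 1]
pos 5: 9 → hit
pos 6: 0 → hit
pos 7: 1 → hit
pos 8: 5 → fault, frames [0, 9, 1, 5]
pos 9: 1 → hit
pos 10: 5 → hit
pos 11: 1 → hit
pos 12: 4 → fault, frames [0, 9, 1, 5, 4]
pos 13: 1 → hit
pos 14: 4 → hit
pos 15: 1 → hit
pos 16: 4 → hit
pos 17: 1 → hit
pos 18: 9 → hit
pos 19: 8 → fault, evict 5, frames [0, 9, 1, 4, 8]
At position 19, page 5 is evicted.

5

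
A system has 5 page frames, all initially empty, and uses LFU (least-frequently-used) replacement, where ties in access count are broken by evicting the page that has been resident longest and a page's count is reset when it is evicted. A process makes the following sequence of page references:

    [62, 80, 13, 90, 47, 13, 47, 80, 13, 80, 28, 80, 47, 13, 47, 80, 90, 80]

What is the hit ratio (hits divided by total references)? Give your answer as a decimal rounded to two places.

0.67

62 -> fault, frames (62)
80 -> fault, frames (62 80)
13 -> fault, frames (62 80 13)
90 -> fault, frames (62 80 13 90)
47 -> fault, frames (62 80 13 90 47)
13 -> hit
47 -> hit
80 -> hit
13 -> hit
80 -> hit
28 -> fault, evict 62, frames (80 13 90 47 28)
80 -> hit
47 -> hit
13 -> hit
47 -> hit
80 -> hit
90 -> hit
80 -> hit
Hits: 12 of 18 references → 12/18 = 0.6667.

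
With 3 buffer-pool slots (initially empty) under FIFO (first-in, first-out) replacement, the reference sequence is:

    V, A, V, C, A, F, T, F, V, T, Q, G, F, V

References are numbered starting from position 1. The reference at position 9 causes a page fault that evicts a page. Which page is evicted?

pos 1: V: fault, frames [V]
pos 2: A: fault, frames [V, A]
pos 3: V: hit
pos 4: C: fault, frames [V, A, C]
pos 5: A: hit
pos 6: F: fault, evict V, frames [A, C, F]
pos 7: T: fault, evict A, frames [C, F, T]
pos 8: F: hit
pos 9: V: fault, evict C, frames [F, T, V]
At position 9, page C is evicted.

C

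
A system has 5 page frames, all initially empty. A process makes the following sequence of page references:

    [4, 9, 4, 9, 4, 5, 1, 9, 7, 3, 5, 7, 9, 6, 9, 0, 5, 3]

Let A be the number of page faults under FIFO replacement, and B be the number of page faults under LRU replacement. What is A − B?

1

Under FIFO: F F . . . F F . F F . . . F F F F . → 10 faults.
Under LRU: F F . . . F F . F F . . . F . F . F → 9 faults.
A − B = 10 − 9 = 1.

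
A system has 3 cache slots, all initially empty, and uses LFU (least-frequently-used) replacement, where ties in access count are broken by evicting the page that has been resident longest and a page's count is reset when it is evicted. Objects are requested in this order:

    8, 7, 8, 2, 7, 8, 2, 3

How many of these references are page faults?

4

8 -> fault, frames {8}
7 -> fault, frames {8,7}
8 -> hit
2 -> fault, frames {8,7,2}
7 -> hit
8 -> hit
2 -> hit
3 -> fault, evict 7, frames {8,2,3}
Page faults: 4.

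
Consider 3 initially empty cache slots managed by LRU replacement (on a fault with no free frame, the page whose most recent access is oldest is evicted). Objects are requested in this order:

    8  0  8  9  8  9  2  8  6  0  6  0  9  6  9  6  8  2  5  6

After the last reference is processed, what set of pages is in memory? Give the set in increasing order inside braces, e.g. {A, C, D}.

{2, 5, 6}

8 → miss, frames (8)
0 → miss, frames (8 0)
8 → hit
9 → miss, frames (0 8 9)
8 → hit
9 → hit
2 → miss, evict 0, frames (8 9 2)
8 → hit
6 → miss, evict 9, frames (2 8 6)
0 → miss, evict 2, frames (8 6 0)
6 → hit
0 → hit
9 → miss, evict 8, frames (6 0 9)
6 → hit
9 → hit
6 → hit
8 → miss, evict 0, frames (9 6 8)
2 → miss, evict 9, frames (6 8 2)
5 → miss, evict 6, frames (8 2 5)
6 → miss, evict 8, frames (2 5 6)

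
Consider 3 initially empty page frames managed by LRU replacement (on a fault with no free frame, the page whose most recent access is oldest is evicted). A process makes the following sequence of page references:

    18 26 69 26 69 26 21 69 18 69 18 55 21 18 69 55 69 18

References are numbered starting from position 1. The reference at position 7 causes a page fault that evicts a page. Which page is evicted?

pos 1: 18 -> fault, frames [18]
pos 2: 26 -> fault, frames [18, 26]
pos 3: 69 -> fault, frames [18, 26, 69]
pos 4: 26 -> hit
pos 5: 69 -> hit
pos 6: 26 -> hit
pos 7: 21 -> fault, evict 18, frames [69, 26, 21]
At position 7, page 18 is evicted.

18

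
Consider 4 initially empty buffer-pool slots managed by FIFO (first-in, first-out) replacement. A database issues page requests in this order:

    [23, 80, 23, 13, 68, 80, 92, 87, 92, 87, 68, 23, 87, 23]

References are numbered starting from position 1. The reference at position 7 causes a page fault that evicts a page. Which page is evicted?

23

pos 1: 23: miss, frames [23]
pos 2: 80: miss, frames [23, 80]
pos 3: 23: hit
pos 4: 13: miss, frames [23, 80, 13]
pos 5: 68: miss, frames [23, 80, 13, 68]
pos 6: 80: hit
pos 7: 92: miss, evict 23, frames [80, 13, 68, 92]
At position 7, page 23 is evicted.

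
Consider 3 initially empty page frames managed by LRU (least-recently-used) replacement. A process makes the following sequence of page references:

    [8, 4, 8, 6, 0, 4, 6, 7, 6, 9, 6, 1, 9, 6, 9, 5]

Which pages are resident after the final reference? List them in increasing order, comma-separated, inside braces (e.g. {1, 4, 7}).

8: fault, frames [8]
4: fault, frames [8, 4]
8: hit
6: fault, frames [4, 8, 6]
0: fault, evict 4, frames [8, 6, 0]
4: fault, evict 8, frames [6, 0, 4]
6: hit
7: fault, evict 0, frames [4, 6, 7]
6: hit
9: fault, evict 4, frames [7, 6, 9]
6: hit
1: fault, evict 7, frames [9, 6, 1]
9: hit
6: hit
9: hit
5: fault, evict 1, frames [6, 9, 5]

{5, 6, 9}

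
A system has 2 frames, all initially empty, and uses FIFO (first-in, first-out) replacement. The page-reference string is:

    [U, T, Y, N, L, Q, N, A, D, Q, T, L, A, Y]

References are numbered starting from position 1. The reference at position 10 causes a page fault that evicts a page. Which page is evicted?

A

pos 1: U → fault, frames [U]
pos 2: T → fault, frames [U, T]
pos 3: Y → fault, evict U, frames [T, Y]
pos 4: N → fault, evict T, frames [Y, N]
pos 5: L → fault, evict Y, frames [N, L]
pos 6: Q → fault, evict N, frames [L, Q]
pos 7: N → fault, evict L, frames [Q, N]
pos 8: A → fault, evict Q, frames [N, A]
pos 9: D → fault, evict N, frames [A, D]
pos 10: Q → fault, evict A, frames [D, Q]
At position 10, page A is evicted.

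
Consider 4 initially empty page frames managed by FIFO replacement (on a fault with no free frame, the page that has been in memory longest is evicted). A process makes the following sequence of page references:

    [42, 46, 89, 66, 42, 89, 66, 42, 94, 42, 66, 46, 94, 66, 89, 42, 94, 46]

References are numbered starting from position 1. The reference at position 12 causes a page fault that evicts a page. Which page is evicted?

pos 1: 42 → miss, frames (42)
pos 2: 46 → miss, frames (42 46)
pos 3: 89 → miss, frames (42 46 89)
pos 4: 66 → miss, frames (42 46 89 66)
pos 5: 42 → hit
pos 6: 89 → hit
pos 7: 66 → hit
pos 8: 42 → hit
pos 9: 94 → miss, evict 42, frames (46 89 66 94)
pos 10: 42 → miss, evict 46, frames (89 66 94 42)
pos 11: 66 → hit
pos 12: 46 → miss, evict 89, frames (66 94 42 46)
At position 12, page 89 is evicted.

89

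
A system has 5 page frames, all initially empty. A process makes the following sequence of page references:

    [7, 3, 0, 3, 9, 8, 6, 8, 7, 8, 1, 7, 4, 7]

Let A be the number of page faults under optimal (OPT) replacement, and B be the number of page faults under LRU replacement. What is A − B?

-1

Under OPT: F F F . F F F . . . F . F . → 8 faults.
Under LRU: F F F . F F F . F . F . F . → 9 faults.
A − B = 8 − 9 = -1.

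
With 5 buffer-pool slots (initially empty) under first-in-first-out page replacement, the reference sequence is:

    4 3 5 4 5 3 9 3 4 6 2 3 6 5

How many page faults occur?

4: miss, frames (4)
3: miss, frames (4 3)
5: miss, frames (4 3 5)
4: hit
5: hit
3: hit
9: miss, frames (4 3 5 9)
3: hit
4: hit
6: miss, frames (4 3 5 9 6)
2: miss, evict 4, frames (3 5 9 6 2)
3: hit
6: hit
5: hit
Page faults: 6.

6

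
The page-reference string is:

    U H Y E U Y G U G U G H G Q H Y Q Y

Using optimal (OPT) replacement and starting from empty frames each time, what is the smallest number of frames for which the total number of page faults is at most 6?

f=1: 18 faults
f=2: 9 faults
f=3: 7 faults
f=4: 6 faults
f=5: 6 faults
f=6: 6 faults
Smallest f with faults ≤ 6 is 4.

4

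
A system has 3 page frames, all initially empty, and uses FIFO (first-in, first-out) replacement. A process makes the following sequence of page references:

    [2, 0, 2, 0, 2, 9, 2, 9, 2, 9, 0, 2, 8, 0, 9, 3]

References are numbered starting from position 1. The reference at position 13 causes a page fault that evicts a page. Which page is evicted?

2

pos 1: 2 -> miss, frames {2}
pos 2: 0 -> miss, frames {2,0}
pos 3: 2 -> hit
pos 4: 0 -> hit
pos 5: 2 -> hit
pos 6: 9 -> miss, frames {2,0,9}
pos 7: 2 -> hit
pos 8: 9 -> hit
pos 9: 2 -> hit
pos 10: 9 -> hit
pos 11: 0 -> hit
pos 12: 2 -> hit
pos 13: 8 -> miss, evict 2, frames {0,9,8}
At position 13, page 2 is evicted.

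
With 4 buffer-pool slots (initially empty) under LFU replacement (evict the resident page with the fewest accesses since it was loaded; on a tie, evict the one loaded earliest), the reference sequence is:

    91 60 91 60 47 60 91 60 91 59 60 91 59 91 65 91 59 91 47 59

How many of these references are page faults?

6

91 -> fault, frames {91}
60 -> fault, frames {91,60}
91 -> hit
60 -> hit
47 -> fault, frames {91,60,47}
60 -> hit
91 -> hit
60 -> hit
91 -> hit
59 -> fault, frames {91,60,47,59}
60 -> hit
91 -> hit
59 -> hit
91 -> hit
65 -> fault, evict 47, frames {91,60,59,65}
91 -> hit
59 -> hit
91 -> hit
47 -> fault, evict 65, frames {91,60,59,47}
59 -> hit
Page faults: 6.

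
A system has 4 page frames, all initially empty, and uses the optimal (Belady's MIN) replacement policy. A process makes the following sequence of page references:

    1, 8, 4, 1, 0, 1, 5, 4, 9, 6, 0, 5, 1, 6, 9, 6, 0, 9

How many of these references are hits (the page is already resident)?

1 → miss, frames (1)
8 → miss, frames (1 8)
4 → miss, frames (1 8 4)
1 → hit
0 → miss, frames (1 8 4 0)
1 → hit
5 → miss, evict 8, frames (1 4 0 5)
4 → hit
9 → miss, evict 4, frames (1 0 5 9)
6 → miss, evict 9, frames (1 0 5 6)
0 → hit
5 → hit
1 → hit
6 → hit
9 → miss, evict 5, frames (1 0 6 9)
6 → hit
0 → hit
9 → hit
Hits: 10.

10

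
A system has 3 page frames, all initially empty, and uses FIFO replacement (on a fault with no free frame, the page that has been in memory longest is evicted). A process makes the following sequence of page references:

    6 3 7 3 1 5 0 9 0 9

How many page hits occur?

6 → miss, frames [6]
3 → miss, frames [6, 3]
7 → miss, frames [6, 3, 7]
3 → hit
1 → miss, evict 6, frames [3, 7, 1]
5 → miss, evict 3, frames [7, 1, 5]
0 → miss, evict 7, frames [1, 5, 0]
9 → miss, evict 1, frames [5, 0, 9]
0 → hit
9 → hit
Hits: 3.

3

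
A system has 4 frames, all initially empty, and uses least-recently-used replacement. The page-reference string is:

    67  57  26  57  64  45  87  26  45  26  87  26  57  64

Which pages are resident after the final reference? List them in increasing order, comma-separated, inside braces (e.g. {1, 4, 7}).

67: fault, frames (67)
57: fault, frames (67 57)
26: fault, frames (67 57 26)
57: hit
64: fault, frames (67 26 57 64)
45: fault, evict 67, frames (26 57 64 45)
87: fault, evict 26, frames (57 64 45 87)
26: fault, evict 57, frames (64 45 87 26)
45: hit
26: hit
87: hit
26: hit
57: fault, evict 64, frames (45 87 26 57)
64: fault, evict 45, frames (87 26 57 64)

{26, 57, 64, 87}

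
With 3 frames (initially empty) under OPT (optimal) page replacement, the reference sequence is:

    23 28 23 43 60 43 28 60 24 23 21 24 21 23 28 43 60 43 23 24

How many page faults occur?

23 -> miss, frames [23]
28 -> miss, frames [23, 28]
23 -> hit
43 -> miss, frames [23, 28, 43]
60 -> miss, evict 23, frames [28, 43, 60]
43 -> hit
28 -> hit
60 -> hit
24 -> miss, evict 60, frames [28, 43, 24]
23 -> miss, evict 43, frames [28, 24, 23]
21 -> miss, evict 28, frames [24, 23, 21]
24 -> hit
21 -> hit
23 -> hit
28 -> miss, evict 21, frames [24, 23, 28]
43 -> miss, evict 28, frames [24, 23, 43]
60 -> miss, evict 24, frames [23, 43, 60]
43 -> hit
23 -> hit
24 -> miss, evict 60, frames [23, 43, 24]
Page faults: 11.

11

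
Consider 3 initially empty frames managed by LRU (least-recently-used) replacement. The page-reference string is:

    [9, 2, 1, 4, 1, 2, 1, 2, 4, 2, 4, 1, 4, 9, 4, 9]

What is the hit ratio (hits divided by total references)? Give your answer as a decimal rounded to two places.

9 → miss, frames [9]
2 → miss, frames [9, 2]
1 → miss, frames [9, 2, 1]
4 → miss, evict 9, frames [2, 1, 4]
1 → hit
2 → hit
1 → hit
2 → hit
4 → hit
2 → hit
4 → hit
1 → hit
4 → hit
9 → miss, evict 2, frames [1, 4, 9]
4 → hit
9 → hit
Hits: 11 of 16 references → 11/16 = 0.6875.

0.69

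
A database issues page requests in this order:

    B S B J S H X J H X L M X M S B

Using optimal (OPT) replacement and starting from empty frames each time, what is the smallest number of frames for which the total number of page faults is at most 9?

f=1: 16 faults
f=2: 10 faults
f=3: 9 faults
f=4: 8 faults
f=5: 7 faults
f=6: 7 faults
f=7: 7 faults
Smallest f with faults ≤ 9 is 3.

3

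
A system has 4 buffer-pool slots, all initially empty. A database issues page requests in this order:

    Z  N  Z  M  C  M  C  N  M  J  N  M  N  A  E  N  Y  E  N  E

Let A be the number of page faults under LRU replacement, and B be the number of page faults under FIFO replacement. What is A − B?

-1

Under LRU: F F . F F . . . . F . . . F F . F . . . → 8 faults.
Under FIFO: F F . F F . . . . F . . . F F F F . . . → 9 faults.
A − B = 8 − 9 = -1.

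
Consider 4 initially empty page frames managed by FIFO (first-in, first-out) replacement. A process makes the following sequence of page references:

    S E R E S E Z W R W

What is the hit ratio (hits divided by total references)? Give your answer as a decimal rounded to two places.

0.50

S: miss, frames {S}
E: miss, frames {S,E}
R: miss, frames {S,E,R}
E: hit
S: hit
E: hit
Z: miss, frames {S,E,R,Z}
W: miss, evict S, frames {E,R,Z,W}
R: hit
W: hit
Hits: 5 of 10 references → 5/10 = 0.5000.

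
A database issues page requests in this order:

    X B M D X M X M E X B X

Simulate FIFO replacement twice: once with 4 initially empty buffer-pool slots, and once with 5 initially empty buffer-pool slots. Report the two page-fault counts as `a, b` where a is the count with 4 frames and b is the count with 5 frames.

4 frames: F F F F . . . . F F F . → 7 faults.
5 frames: F F F F . . . . F . . . → 5 faults.
5 < 7: adding a frame reduced faults, as is typical.

7, 5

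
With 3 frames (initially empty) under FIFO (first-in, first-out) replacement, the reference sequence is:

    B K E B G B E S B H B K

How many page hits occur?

4

B: miss, frames {B}
K: miss, frames {B,K}
E: miss, frames {B,K,E}
B: hit
G: miss, evict B, frames {K,E,G}
B: miss, evict K, frames {E,G,B}
E: hit
S: miss, evict E, frames {G,B,S}
B: hit
H: miss, evict G, frames {B,S,H}
B: hit
K: miss, evict B, frames {S,H,K}
Hits: 4.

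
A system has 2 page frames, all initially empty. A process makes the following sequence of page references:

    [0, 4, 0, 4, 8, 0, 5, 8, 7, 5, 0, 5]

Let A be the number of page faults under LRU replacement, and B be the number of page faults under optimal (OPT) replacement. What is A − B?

Under LRU: F F . . F F F F F F F . → 9 faults.
Under OPT: F F . . F . F . F . F . → 6 faults.
A − B = 9 − 6 = 3.

3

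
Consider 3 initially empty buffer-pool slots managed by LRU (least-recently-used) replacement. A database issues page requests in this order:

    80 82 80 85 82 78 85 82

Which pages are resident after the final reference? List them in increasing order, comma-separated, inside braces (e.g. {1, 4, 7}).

80 -> miss, frames {80}
82 -> miss, frames {80,82}
80 -> hit
85 -> miss, frames {82,80,85}
82 -> hit
78 -> miss, evict 80, frames {85,82,78}
85 -> hit
82 -> hit

{78, 82, 85}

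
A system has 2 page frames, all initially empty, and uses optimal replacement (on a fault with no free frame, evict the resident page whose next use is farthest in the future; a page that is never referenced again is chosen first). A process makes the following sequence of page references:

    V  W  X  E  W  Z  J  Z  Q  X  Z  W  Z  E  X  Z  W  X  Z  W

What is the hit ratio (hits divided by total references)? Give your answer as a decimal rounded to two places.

0.35

V → fault, frames {V}
W → fault, frames {V,W}
X → fault, evict V, frames {W,X}
E → fault, evict X, frames {W,E}
W → hit
Z → fault, evict E, frames {W,Z}
J → fault, evict W, frames {Z,J}
Z → hit
Q → fault, evict J, frames {Z,Q}
X → fault, evict Q, frames {Z,X}
Z → hit
W → fault, evict X, frames {Z,W}
Z → hit
E → fault, evict W, frames {Z,E}
X → fault, evict E, frames {Z,X}
Z → hit
W → fault, evict Z, frames {X,W}
X → hit
Z → fault, evict X, frames {W,Z}
W → hit
Hits: 7 of 20 references → 7/20 = 0.3500.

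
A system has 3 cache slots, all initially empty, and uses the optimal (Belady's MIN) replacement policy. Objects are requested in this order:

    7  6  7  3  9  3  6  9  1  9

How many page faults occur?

7 → fault, frames {7}
6 → fault, frames {7,6}
7 → hit
3 → fault, frames {7,6,3}
9 → fault, evict 7, frames {6,3,9}
3 → hit
6 → hit
9 → hit
1 → fault, evict 3, frames {6,9,1}
9 → hit
Page faults: 5.

5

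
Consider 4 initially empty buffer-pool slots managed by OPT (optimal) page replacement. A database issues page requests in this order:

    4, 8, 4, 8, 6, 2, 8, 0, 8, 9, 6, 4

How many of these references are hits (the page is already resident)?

4: fault, frames {4}
8: fault, frames {4,8}
4: hit
8: hit
6: fault, frames {4,8,6}
2: fault, frames {4,8,6,2}
8: hit
0: fault, evict 2, frames {4,8,6,0}
8: hit
9: fault, evict 0, frames {4,8,6,9}
6: hit
4: hit
Hits: 6.

6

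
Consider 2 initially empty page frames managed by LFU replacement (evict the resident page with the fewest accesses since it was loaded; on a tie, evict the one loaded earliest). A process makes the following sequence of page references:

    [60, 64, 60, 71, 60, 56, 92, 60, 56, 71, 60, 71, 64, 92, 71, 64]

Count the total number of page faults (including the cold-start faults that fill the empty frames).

60: miss, frames {60}
64: miss, frames {60,64}
60: hit
71: miss, evict 64, frames {60,71}
60: hit
56: miss, evict 71, frames {60,56}
92: miss, evict 56, frames {60,92}
60: hit
56: miss, evict 92, frames {60,56}
71: miss, evict 56, frames {60,71}
60: hit
71: hit
64: miss, evict 71, frames {60,64}
92: miss, evict 64, frames {60,92}
71: miss, evict 92, frames {60,71}
64: miss, evict 71, frames {60,64}
Page faults: 11.

11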